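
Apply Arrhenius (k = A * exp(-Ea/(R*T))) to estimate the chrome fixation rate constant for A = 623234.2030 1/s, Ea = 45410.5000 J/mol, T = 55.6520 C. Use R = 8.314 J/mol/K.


T_K = T_C + 273.15 = 55.6520 + 273.15 = 328.8020 K
exponent = -Ea / (R * T_K) = -45410.5000 / (8.314 * 328.8020) = -16.6116
k = A * exp(exponent) = 623234.2030 * exp(-16.6116) = 0.0380469 1/s


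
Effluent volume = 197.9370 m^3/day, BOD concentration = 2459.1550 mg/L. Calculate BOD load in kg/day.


Formula: BOD_load = volume * conc / 1000
Substituting: BOD_load = 197.9370 * 2459.1550 / 1000
Result: 486.7578 kg/day


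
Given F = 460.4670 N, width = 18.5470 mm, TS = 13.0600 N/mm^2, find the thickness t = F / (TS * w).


Formula: t = F / (TS * w)
Substituting: t = 460.4670 / (13.0600 * 18.5470)
Result: 1.9010 mm


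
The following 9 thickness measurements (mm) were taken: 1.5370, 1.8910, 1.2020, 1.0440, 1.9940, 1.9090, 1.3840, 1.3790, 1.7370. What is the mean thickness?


Formula: Average = sum / n
Substituting: Average = 14.0770 / 9
Result: 1.5641 mm


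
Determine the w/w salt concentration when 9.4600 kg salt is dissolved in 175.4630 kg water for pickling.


Formula: Conc = salt / (water + salt) * 100
Substituting: Conc = 9.4600 / (175.4630 + 9.4600) * 100
Result: 5.1156 %


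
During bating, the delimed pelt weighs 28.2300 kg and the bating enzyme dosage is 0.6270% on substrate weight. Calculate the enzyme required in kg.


Formula: Enzyme = substrate * pct / 100
Substituting: Enzyme = 28.2300 * 0.6270 / 100
Result: 0.1770 kg


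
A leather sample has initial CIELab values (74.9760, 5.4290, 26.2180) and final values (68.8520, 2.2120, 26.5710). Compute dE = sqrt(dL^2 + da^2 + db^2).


dL = -6.1240, da = -3.2170, db = 0.3530
dE = sqrt((-6.1240)^2 + (-3.2170)^2 + 0.3530^2) = 6.9265


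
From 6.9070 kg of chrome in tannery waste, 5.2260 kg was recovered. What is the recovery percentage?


Formula: Recovery = recovered / input * 100
Substituting: Recovery = 5.2260 / 6.9070 * 100
Result: 75.6624 %


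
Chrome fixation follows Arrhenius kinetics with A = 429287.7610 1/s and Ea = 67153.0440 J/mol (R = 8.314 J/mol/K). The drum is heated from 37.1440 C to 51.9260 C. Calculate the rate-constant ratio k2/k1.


T1 = 37.1440 + 273.15 = 310.2940 K; T2 = 51.9260 + 273.15 = 325.0760 K
k1 = A * exp(-Ea/(R*T1)) = 429287.7610 * exp(-67153.0440/(8.314*310.2940)) = 2.1274e-06 1/s
k2 = A * exp(-Ea/(R*T2)) = 429287.7610 * exp(-67153.0440/(8.314*325.0760)) = 6.9488e-06 1/s
k2/k1 = 6.9488e-06 / 2.1274e-06 = 3.2663


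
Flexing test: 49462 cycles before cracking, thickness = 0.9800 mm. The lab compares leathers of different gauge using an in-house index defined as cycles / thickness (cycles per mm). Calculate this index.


Formula: Index = cycles / thickness
Substituting: Index = 49462 / 0.9800
Result: 50471.4286 cycles/mm


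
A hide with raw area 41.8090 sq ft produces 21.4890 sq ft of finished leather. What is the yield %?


Formula: Yield = finished / raw * 100
Substituting: Yield = 21.4890 / 41.8090 * 100
Result: 51.3980 %


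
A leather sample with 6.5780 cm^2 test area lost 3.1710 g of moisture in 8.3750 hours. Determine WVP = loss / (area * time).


Formula: WVP = loss / (area * time)
Substituting: WVP = 3.1710 / (6.5780 * 8.3750)
Result: 0.0575596 g/(cm^2*hr)


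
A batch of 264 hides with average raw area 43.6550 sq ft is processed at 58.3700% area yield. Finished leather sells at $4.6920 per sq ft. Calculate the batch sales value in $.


Raw_total = N * avg_area = 264 * 43.6550 = 11524.9200 sq ft
Finished = Raw_total * yield / 100 = 11524.9200 * 58.3700 / 100 = 6727.0958 sq ft
Value = Finished * price = 6727.0958 * 4.6920 = 31563.5335 $


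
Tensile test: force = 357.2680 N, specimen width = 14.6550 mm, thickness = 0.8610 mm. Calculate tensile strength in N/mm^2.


Formula: TS = force / (width * thickness)
Substituting: TS = 357.2680 / (14.6550 * 0.8610)
Result: 28.3143 N/mm^2


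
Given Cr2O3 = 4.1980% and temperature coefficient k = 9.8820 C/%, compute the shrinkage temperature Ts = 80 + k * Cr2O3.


Formula: Ts = 80 + k * Cr2O3
Substituting: Ts = 80 + 9.8820 * 4.1980
Result: 121.4846 C


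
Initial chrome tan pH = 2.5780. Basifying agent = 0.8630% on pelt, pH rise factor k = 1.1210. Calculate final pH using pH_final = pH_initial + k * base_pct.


Formula: pH_final = pH_initial + k * base_pct
Substituting: pH_final = 2.5780 + 1.1210 * 0.8630
Result: 3.5454


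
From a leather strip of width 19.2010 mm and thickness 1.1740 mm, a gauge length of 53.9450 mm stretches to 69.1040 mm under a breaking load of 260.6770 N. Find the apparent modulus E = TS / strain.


TS = F / (w * t) = 260.6770 / (19.2010 * 1.1740) = 11.5641 N/mm^2
strain = (Lf - L0) / L0 = (69.1040 - 53.9450) / 53.9450 = 0.2810
E = TS / strain = 11.5641 / 0.2810 = 41.1520 N/mm^2


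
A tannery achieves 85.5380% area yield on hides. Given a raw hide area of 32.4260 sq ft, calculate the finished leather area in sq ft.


Formula: finished = raw * yield / 100
Substituting: finished = 32.4260 * 85.5380 / 100
Result: 27.7366 sq ft


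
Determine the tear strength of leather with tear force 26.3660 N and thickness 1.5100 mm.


Formula: Tear strength = force / thickness
Substituting: Tear strength = 26.3660 / 1.5100
Result: 17.4609 N/mm


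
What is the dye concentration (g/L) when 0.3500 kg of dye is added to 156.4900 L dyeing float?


Formula: Conc = dye_mass(kg) / volume(L) * 1000
Substituting: Conc = 0.3500 / 156.4900 * 1000
Result: 2.2366 g/L


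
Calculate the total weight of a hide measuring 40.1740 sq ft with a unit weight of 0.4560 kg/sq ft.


Formula: Weight = area * weight_per_sqft
Substituting: Weight = 40.1740 * 0.4560
Result: 18.3193 kg


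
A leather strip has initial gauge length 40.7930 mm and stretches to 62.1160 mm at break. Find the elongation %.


Formula: Elongation = (Lf - L0) / L0 * 100
Substituting: Elongation = (62.1160 - 40.7930) / 40.7930 * 100
Result: 52.2712 %


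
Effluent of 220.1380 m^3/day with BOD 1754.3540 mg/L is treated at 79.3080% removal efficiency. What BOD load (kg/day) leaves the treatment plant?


Load_in = volume * conc / 1000 = 220.1380 * 1754.3540 / 1000 = 386.2000 kg/day
Removed = Load_in * eff / 100 = 386.2000 * 79.3080 / 100 = 306.2875 kg/day
Load_out = Load_in - Removed = 386.2000 - 306.2875 = 79.9125 kg/day


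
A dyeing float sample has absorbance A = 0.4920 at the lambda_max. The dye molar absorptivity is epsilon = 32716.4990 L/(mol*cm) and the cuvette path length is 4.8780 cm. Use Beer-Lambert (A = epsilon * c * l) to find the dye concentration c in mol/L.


Formula: c = A / (epsilon * l)
Substituting: c = 0.4920 / (32716.4990 * 4.8780)
Result: 3.0829e-06 mol/L


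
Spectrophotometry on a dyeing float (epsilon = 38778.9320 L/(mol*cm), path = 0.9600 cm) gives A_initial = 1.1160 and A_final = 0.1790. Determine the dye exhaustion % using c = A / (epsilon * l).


c_initial = A_i / (epsilon * l) = 1.1160 / (38778.9320 * 0.9600) = 2.9978e-05 mol/L
c_final = A_f / (epsilon * l) = 0.1790 / (38778.9320 * 0.9600) = 4.8082e-06 mol/L
Exhaustion = (c_initial - c_final) / c_initial * 100 = (2.9978e-05 - 4.8082e-06) / 2.9978e-05 * 100 = 83.9606 %


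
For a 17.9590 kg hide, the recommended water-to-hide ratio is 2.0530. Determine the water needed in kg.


Formula: Water = hide_weight * ratio
Substituting: Water = 17.9590 * 2.0530
Result: 36.8698 kg


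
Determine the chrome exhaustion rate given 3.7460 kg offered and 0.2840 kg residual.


Formula: Uptake = (offered - residual) / offered * 100
Substituting: Uptake = (3.7460 - 0.2840) / 3.7460 * 100
Result: 92.4186 %


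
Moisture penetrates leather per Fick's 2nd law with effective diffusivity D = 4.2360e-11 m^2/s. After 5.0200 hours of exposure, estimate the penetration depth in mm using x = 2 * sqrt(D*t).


t = 5.0200 hr * 3600 = 18072.0000 s
D * t = 4.2360e-11 * 18072.0000 = 7.6553e-07
x = 2 * sqrt(D*t) = 2 * sqrt(7.6553e-07) = 0.00174989 m = 1.7499 mm


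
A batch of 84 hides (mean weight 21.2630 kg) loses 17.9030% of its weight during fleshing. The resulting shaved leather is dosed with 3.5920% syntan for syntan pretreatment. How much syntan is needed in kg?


Total_raw = N * avg_wt = 84 * 21.2630 = 1786.0920 kg
Substrate = Total_raw * (1 - loss/100) = 1786.0920 * (1 - 17.9030/100) = 1466.3279 kg
Syntan = Substrate * pct / 100 = 1466.3279 * 3.5920 / 100 = 52.6705 kg


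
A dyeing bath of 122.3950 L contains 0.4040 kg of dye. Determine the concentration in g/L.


Formula: Conc = dye_mass(kg) / volume(L) * 1000
Substituting: Conc = 0.4040 / 122.3950 * 1000
Result: 3.3008 g/L


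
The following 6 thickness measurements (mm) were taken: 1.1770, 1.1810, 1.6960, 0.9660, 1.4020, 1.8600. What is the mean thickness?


Formula: Average = sum / n
Substituting: Average = 8.2820 / 6
Result: 1.3803 mm


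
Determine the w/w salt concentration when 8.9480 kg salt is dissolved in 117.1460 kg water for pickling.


Formula: Conc = salt / (water + salt) * 100
Substituting: Conc = 8.9480 / (117.1460 + 8.9480) * 100
Result: 7.0963 %


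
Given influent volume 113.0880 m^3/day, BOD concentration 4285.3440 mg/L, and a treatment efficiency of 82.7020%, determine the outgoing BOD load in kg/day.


Load_in = volume * conc / 1000 = 113.0880 * 4285.3440 / 1000 = 484.6210 kg/day
Removed = Load_in * eff / 100 = 484.6210 * 82.7020 / 100 = 400.7912 kg/day
Load_out = Load_in - Removed = 484.6210 - 400.7912 = 83.8297 kg/day


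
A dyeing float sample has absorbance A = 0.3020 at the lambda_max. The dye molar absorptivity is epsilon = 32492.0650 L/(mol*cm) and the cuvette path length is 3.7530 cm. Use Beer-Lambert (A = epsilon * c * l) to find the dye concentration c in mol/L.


Formula: c = A / (epsilon * l)
Substituting: c = 0.3020 / (32492.0650 * 3.7530)
Result: 2.4766e-06 mol/L


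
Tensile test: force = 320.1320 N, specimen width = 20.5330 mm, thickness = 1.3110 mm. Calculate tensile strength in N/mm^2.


Formula: TS = force / (width * thickness)
Substituting: TS = 320.1320 / (20.5330 * 1.3110)
Result: 11.8925 N/mm^2


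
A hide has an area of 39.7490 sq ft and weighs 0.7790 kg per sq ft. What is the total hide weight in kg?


Formula: Weight = area * weight_per_sqft
Substituting: Weight = 39.7490 * 0.7790
Result: 30.9645 kg


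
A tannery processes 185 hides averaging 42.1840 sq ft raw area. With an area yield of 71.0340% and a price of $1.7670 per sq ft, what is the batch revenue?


Raw_total = N * avg_area = 185 * 42.1840 = 7804.0400 sq ft
Finished = Raw_total * yield / 100 = 7804.0400 * 71.0340 / 100 = 5543.5218 sq ft
Value = Finished * price = 5543.5218 * 1.7670 = 9795.4030 $


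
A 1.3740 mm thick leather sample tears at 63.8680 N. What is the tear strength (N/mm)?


Formula: Tear strength = force / thickness
Substituting: Tear strength = 63.8680 / 1.3740
Result: 46.4833 N/mm


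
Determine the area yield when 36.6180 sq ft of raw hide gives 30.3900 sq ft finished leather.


Formula: Yield = finished / raw * 100
Substituting: Yield = 30.3900 / 36.6180 * 100
Result: 82.9920 %


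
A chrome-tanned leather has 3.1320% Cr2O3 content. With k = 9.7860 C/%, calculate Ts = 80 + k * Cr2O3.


Formula: Ts = 80 + k * Cr2O3
Substituting: Ts = 80 + 9.7860 * 3.1320
Result: 110.6498 C


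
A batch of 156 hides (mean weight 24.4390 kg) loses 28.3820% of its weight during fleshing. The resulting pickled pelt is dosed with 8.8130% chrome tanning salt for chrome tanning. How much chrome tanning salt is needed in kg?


Total_raw = N * avg_wt = 156 * 24.4390 = 3812.4840 kg
Substrate = Total_raw * (1 - loss/100) = 3812.4840 * (1 - 28.3820/100) = 2730.4248 kg
Chrome = Substrate * pct / 100 = 2730.4248 * 8.8130 / 100 = 240.6323 kg


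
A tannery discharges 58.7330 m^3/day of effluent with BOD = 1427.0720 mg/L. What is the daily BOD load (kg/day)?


Formula: BOD_load = volume * conc / 1000
Substituting: BOD_load = 58.7330 * 1427.0720 / 1000
Result: 83.8162 kg/day


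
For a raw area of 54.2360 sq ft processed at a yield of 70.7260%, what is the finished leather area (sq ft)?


Formula: finished = raw * yield / 100
Substituting: finished = 54.2360 * 70.7260 / 100
Result: 38.3590 sq ft


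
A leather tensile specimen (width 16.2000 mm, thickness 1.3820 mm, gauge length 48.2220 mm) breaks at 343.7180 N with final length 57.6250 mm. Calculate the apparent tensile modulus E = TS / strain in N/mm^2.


TS = F / (w * t) = 343.7180 / (16.2000 * 1.3820) = 15.3525 N/mm^2
strain = (Lf - L0) / L0 = (57.6250 - 48.2220) / 48.2220 = 0.1950
E = TS / strain = 15.3525 / 0.1950 = 78.7332 N/mm^2


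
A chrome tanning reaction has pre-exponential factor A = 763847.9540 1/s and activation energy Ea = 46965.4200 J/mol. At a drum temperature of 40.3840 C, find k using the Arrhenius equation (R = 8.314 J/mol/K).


T_K = T_C + 273.15 = 40.3840 + 273.15 = 313.5340 K
exponent = -Ea / (R * T_K) = -46965.4200 / (8.314 * 313.5340) = -18.0170
k = A * exp(exponent) = 763847.9540 * exp(-18.0170) = 0.0114368 1/s


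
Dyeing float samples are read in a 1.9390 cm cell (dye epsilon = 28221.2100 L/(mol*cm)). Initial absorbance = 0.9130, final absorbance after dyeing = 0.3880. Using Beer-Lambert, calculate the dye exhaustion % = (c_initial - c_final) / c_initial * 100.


c_initial = A_i / (epsilon * l) = 0.9130 / (28221.2100 * 1.9390) = 1.6685e-05 mol/L
c_final = A_f / (epsilon * l) = 0.3880 / (28221.2100 * 1.9390) = 7.0905e-06 mol/L
Exhaustion = (c_initial - c_final) / c_initial * 100 = (1.6685e-05 - 7.0905e-06) / 1.6685e-05 * 100 = 57.5027 %


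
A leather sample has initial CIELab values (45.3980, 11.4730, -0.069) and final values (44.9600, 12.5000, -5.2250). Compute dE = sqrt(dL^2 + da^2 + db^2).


dL = -0.4380, da = 1.0270, db = -5.1560
dE = sqrt((-0.4380)^2 + 1.0270^2 + (-5.1560)^2) = 5.2755


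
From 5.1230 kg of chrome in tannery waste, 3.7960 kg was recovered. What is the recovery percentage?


Formula: Recovery = recovered / input * 100
Substituting: Recovery = 3.7960 / 5.1230 * 100
Result: 74.0972 %


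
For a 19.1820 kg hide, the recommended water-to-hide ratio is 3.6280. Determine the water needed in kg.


Formula: Water = hide_weight * ratio
Substituting: Water = 19.1820 * 3.6280
Result: 69.5923 kg


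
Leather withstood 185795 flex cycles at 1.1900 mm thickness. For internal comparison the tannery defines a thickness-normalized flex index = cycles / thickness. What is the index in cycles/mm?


Formula: Index = cycles / thickness
Substituting: Index = 185795 / 1.1900
Result: 156130.2521 cycles/mm


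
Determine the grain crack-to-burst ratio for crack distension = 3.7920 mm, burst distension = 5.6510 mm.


Formula: Ratio = crack / burst
Substituting: Ratio = 3.7920 / 5.6510
Result: 0.6710


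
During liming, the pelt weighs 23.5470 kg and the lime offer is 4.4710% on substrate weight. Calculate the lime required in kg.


Formula: Lime = substrate * pct / 100
Substituting: Lime = 23.5470 * 4.4710 / 100
Result: 1.0528 kg


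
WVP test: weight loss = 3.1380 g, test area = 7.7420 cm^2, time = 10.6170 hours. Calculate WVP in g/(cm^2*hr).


Formula: WVP = loss / (area * time)
Substituting: WVP = 3.1380 / (7.7420 * 10.6170)
Result: 0.0381767 g/(cm^2*hr)


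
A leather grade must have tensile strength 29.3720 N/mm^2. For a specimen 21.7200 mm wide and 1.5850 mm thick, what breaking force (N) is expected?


Formula: F = TS * w * t
Substituting: F = 29.3720 * 21.7200 * 1.5850
Result: 1011.1663 N


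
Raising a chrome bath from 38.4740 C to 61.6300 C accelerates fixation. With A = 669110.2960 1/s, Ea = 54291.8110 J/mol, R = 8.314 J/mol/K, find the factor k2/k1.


T1 = 38.4740 + 273.15 = 311.6240 K; T2 = 61.6300 + 273.15 = 334.7800 K
k1 = A * exp(-Ea/(R*T1)) = 669110.2960 * exp(-54291.8110/(8.314*311.6240)) = 5.3056e-04 1/s
k2 = A * exp(-Ea/(R*T2)) = 669110.2960 * exp(-54291.8110/(8.314*334.7800)) = 0.00226056 1/s
k2/k1 = 0.00226056 / 5.3056e-04 = 4.2607


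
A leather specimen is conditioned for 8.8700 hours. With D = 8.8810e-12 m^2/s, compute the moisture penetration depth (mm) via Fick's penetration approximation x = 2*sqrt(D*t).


t = 8.8700 hr * 3600 = 31932.0000 s
D * t = 8.8810e-12 * 31932.0000 = 2.8359e-07
x = 2 * sqrt(D*t) = 2 * sqrt(2.8359e-07) = 0.00106506 m = 1.0651 mm


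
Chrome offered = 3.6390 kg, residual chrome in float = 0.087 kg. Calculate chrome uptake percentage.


Formula: Uptake = (offered - residual) / offered * 100
Substituting: Uptake = (3.6390 - 0.087) / 3.6390 * 100
Result: 97.6092 %


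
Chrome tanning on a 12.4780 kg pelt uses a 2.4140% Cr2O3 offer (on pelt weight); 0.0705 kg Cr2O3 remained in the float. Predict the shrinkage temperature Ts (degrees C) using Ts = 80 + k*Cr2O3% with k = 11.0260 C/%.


Offered = pelt * offer_pct / 100 = 12.4780 * 2.4140 / 100 = 0.3012 kg
Uptake = offered - residual = 0.3012 - 0.0705 = 0.2307 kg
Cr2O3% on pelt = uptake / pelt * 100 = 0.2307 / 12.4780 * 100 = 1.8490 %
Ts = 80 + k * Cr2O3% = 80 + 11.0260 * 1.8490 = 100.3871 C


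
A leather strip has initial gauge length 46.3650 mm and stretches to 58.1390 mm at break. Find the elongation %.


Formula: Elongation = (Lf - L0) / L0 * 100
Substituting: Elongation = (58.1390 - 46.3650) / 46.3650 * 100
Result: 25.3942 %


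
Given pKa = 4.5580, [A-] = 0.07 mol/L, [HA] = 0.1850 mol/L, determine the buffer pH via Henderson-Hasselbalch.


ratio = [A-] / [HA] = 0.07 / 0.1850 = 0.3784
log10(ratio) = -0.4221
pH = pKa + log10(ratio) = 4.5580 - 0.4221 = 4.1359


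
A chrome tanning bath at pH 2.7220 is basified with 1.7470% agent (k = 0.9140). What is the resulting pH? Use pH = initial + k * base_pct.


Formula: pH_final = pH_initial + k * base_pct
Substituting: pH_final = 2.7220 + 0.9140 * 1.7470
Result: 4.3188


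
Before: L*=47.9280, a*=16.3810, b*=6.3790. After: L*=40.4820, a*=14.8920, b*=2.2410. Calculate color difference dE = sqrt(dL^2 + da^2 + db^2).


dL = -7.4460, da = -1.4890, db = -4.1380
dE = sqrt((-7.4460)^2 + (-1.4890)^2 + (-4.1380)^2) = 8.6477


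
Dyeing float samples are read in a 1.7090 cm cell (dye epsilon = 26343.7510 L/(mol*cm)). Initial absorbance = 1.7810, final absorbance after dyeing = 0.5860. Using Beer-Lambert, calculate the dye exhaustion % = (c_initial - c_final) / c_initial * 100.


c_initial = A_i / (epsilon * l) = 1.7810 / (26343.7510 * 1.7090) = 3.9559e-05 mol/L
c_final = A_f / (epsilon * l) = 0.5860 / (26343.7510 * 1.7090) = 1.3016e-05 mol/L
Exhaustion = (c_initial - c_final) / c_initial * 100 = (3.9559e-05 - 1.3016e-05) / 3.9559e-05 * 100 = 67.0971 %


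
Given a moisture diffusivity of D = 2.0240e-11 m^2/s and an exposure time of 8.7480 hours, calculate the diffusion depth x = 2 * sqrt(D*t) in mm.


t = 8.7480 hr * 3600 = 31492.8000 s
D * t = 2.0240e-11 * 31492.8000 = 6.3741e-07
x = 2 * sqrt(D*t) = 2 * sqrt(6.3741e-07) = 0.00159676 m = 1.5968 mm


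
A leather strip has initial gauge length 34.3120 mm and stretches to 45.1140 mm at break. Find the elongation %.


Formula: Elongation = (Lf - L0) / L0 * 100
Substituting: Elongation = (45.1140 - 34.3120) / 34.3120 * 100
Result: 31.4817 %


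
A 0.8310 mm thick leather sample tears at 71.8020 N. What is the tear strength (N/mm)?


Formula: Tear strength = force / thickness
Substituting: Tear strength = 71.8020 / 0.8310
Result: 86.4043 N/mm


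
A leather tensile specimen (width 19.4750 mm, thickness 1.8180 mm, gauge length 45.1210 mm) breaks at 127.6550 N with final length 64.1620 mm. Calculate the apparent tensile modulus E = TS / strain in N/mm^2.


TS = F / (w * t) = 127.6550 / (19.4750 * 1.8180) = 3.6055 N/mm^2
strain = (Lf - L0) / L0 = (64.1620 - 45.1210) / 45.1210 = 0.4220
E = TS / strain = 3.6055 / 0.4220 = 8.5439 N/mm^2


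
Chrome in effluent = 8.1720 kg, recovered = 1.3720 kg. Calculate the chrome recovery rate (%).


Formula: Recovery = recovered / input * 100
Substituting: Recovery = 1.3720 / 8.1720 * 100
Result: 16.7890 %


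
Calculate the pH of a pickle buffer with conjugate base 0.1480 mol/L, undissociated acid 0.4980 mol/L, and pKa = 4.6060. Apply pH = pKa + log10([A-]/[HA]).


ratio = [A-] / [HA] = 0.1480 / 0.4980 = 0.2972
log10(ratio) = -0.5270
pH = pKa + log10(ratio) = 4.6060 - 0.5270 = 4.0790


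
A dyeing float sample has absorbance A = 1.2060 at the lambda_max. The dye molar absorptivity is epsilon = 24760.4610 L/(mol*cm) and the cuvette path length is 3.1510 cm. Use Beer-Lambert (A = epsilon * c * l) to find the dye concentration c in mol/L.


Formula: c = A / (epsilon * l)
Substituting: c = 1.2060 / (24760.4610 * 3.1510)
Result: 1.5458e-05 mol/L


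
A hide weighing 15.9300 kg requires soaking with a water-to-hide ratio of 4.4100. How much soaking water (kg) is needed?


Formula: Water = hide_weight * ratio
Substituting: Water = 15.9300 * 4.4100
Result: 70.2513 kg


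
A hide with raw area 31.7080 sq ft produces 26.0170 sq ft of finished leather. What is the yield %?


Formula: Yield = finished / raw * 100
Substituting: Yield = 26.0170 / 31.7080 * 100
Result: 82.0518 %


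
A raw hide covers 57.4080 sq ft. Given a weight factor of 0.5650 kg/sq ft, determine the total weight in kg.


Formula: Weight = area * weight_per_sqft
Substituting: Weight = 57.4080 * 0.5650
Result: 32.4355 kg


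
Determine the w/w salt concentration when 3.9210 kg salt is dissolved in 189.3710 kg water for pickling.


Formula: Conc = salt / (water + salt) * 100
Substituting: Conc = 3.9210 / (189.3710 + 3.9210) * 100
Result: 2.0285 %


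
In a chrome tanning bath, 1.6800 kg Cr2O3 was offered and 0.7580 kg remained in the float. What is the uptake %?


Formula: Uptake = (offered - residual) / offered * 100
Substituting: Uptake = (1.6800 - 0.7580) / 1.6800 * 100
Result: 54.8810 %


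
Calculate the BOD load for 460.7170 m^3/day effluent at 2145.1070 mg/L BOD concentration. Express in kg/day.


Formula: BOD_load = volume * conc / 1000
Substituting: BOD_load = 460.7170 * 2145.1070 / 1000
Result: 988.2873 kg/day


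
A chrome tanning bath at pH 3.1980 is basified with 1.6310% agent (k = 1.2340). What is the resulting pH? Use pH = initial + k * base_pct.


Formula: pH_final = pH_initial + k * base_pct
Substituting: pH_final = 3.1980 + 1.2340 * 1.6310
Result: 5.2107


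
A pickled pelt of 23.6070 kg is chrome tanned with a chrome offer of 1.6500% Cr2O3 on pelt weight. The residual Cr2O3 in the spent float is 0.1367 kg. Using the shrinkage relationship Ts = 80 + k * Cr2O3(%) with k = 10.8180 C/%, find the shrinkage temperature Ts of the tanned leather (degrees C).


Offered = pelt * offer_pct / 100 = 23.6070 * 1.6500 / 100 = 0.3895 kg
Uptake = offered - residual = 0.3895 - 0.1367 = 0.2528 kg
Cr2O3% on pelt = uptake / pelt * 100 = 0.2528 / 23.6070 * 100 = 1.0709 %
Ts = 80 + k * Cr2O3% = 80 + 10.8180 * 1.0709 = 91.5854 C


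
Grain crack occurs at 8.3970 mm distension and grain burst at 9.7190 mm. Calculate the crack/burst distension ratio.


Formula: Ratio = crack / burst
Substituting: Ratio = 8.3970 / 9.7190
Result: 0.8640


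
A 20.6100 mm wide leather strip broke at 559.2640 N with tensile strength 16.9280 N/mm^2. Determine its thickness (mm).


Formula: t = F / (TS * w)
Substituting: t = 559.2640 / (16.9280 * 20.6100)
Result: 1.6030 mm


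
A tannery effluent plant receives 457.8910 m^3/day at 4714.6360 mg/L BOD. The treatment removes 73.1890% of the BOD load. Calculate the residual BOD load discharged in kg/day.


Load_in = volume * conc / 1000 = 457.8910 * 4714.6360 / 1000 = 2158.7894 kg/day
Removed = Load_in * eff / 100 = 2158.7894 * 73.1890 / 100 = 1579.9964 kg/day
Load_out = Load_in - Removed = 2158.7894 - 1579.9964 = 578.7930 kg/day


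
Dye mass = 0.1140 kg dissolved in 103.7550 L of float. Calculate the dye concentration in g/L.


Formula: Conc = dye_mass(kg) / volume(L) * 1000
Substituting: Conc = 0.1140 / 103.7550 * 1000
Result: 1.0987 g/L


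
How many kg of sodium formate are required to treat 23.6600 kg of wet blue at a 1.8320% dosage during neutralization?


Formula: Neutralizer = substrate * pct / 100
Substituting: Neutralizer = 23.6600 * 1.8320 / 100
Result: 0.4335 kg


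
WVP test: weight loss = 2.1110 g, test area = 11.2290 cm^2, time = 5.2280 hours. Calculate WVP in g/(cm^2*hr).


Formula: WVP = loss / (area * time)
Substituting: WVP = 2.1110 / (11.2290 * 5.2280)
Result: 0.0359593 g/(cm^2*hr)


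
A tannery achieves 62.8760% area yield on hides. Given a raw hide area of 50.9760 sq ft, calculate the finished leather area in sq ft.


Formula: finished = raw * yield / 100
Substituting: finished = 50.9760 * 62.8760 / 100
Result: 32.0517 sq ft


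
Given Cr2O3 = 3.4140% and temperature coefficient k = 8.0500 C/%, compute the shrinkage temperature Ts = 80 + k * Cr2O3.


Formula: Ts = 80 + k * Cr2O3
Substituting: Ts = 80 + 8.0500 * 3.4140
Result: 107.4827 C


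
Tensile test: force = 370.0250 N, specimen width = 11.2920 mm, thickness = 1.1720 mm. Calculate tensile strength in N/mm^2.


Formula: TS = force / (width * thickness)
Substituting: TS = 370.0250 / (11.2920 * 1.1720)
Result: 27.9597 N/mm^2


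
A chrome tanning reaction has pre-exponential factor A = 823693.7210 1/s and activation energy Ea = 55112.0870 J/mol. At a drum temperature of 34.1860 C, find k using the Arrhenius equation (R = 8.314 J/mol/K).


T_K = T_C + 273.15 = 34.1860 + 273.15 = 307.3360 K
exponent = -Ea / (R * T_K) = -55112.0870 / (8.314 * 307.3360) = -21.5687
k = A * exp(exponent) = 823693.7210 * exp(-21.5687) = 3.5368e-04 1/s


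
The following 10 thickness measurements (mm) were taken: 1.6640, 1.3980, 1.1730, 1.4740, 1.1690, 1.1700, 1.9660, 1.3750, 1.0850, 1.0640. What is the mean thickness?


Formula: Average = sum / n
Substituting: Average = 13.5380 / 10
Result: 1.3538 mm


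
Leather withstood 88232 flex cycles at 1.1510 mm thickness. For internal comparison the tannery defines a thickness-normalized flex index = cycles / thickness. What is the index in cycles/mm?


Formula: Index = cycles / thickness
Substituting: Index = 88232 / 1.1510
Result: 76656.8202 cycles/mm


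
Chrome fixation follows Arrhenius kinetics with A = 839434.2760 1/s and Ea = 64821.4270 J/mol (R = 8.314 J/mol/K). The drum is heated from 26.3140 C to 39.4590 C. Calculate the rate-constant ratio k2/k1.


T1 = 26.3140 + 273.15 = 299.4640 K; T2 = 39.4590 + 273.15 = 312.6090 K
k1 = A * exp(-Ea/(R*T1)) = 839434.2760 * exp(-64821.4270/(8.314*299.4640)) = 4.1397e-06 1/s
k2 = A * exp(-Ea/(R*T2)) = 839434.2760 * exp(-64821.4270/(8.314*312.6090)) = 1.2371e-05 1/s
k2/k1 = 1.2371e-05 / 4.1397e-06 = 2.9885


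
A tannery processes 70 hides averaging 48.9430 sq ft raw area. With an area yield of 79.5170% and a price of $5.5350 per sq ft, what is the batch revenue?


Raw_total = N * avg_area = 70 * 48.9430 = 3426.0100 sq ft
Finished = Raw_total * yield / 100 = 3426.0100 * 79.5170 / 100 = 2724.2604 sq ft
Value = Finished * price = 2724.2604 * 5.5350 = 15078.7812 $


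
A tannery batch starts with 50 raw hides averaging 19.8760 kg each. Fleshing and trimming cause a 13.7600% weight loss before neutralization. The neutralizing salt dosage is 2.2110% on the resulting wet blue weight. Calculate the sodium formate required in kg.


Total_raw = N * avg_wt = 50 * 19.8760 = 993.8000 kg
Substrate = Total_raw * (1 - loss/100) = 993.8000 * (1 - 13.7600/100) = 857.0531 kg
Neutralizer = Substrate * pct / 100 = 857.0531 * 2.2110 / 100 = 18.9494 kg


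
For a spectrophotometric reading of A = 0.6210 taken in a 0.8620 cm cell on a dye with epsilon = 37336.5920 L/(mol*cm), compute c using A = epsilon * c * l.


Formula: c = A / (epsilon * l)
Substituting: c = 0.6210 / (37336.5920 * 0.8620)
Result: 1.9295e-05 mol/L


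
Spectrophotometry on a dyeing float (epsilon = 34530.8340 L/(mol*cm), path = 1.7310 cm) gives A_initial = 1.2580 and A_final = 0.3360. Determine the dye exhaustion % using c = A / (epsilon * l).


c_initial = A_i / (epsilon * l) = 1.2580 / (34530.8340 * 1.7310) = 2.1046e-05 mol/L
c_final = A_f / (epsilon * l) = 0.3360 / (34530.8340 * 1.7310) = 5.6213e-06 mol/L
Exhaustion = (c_initial - c_final) / c_initial * 100 = (2.1046e-05 - 5.6213e-06) / 2.1046e-05 * 100 = 73.2909 %


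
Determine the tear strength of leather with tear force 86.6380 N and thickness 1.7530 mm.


Formula: Tear strength = force / thickness
Substituting: Tear strength = 86.6380 / 1.7530
Result: 49.4227 N/mm


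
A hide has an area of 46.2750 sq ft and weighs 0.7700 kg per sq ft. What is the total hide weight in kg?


Formula: Weight = area * weight_per_sqft
Substituting: Weight = 46.2750 * 0.7700
Result: 35.6317 kg


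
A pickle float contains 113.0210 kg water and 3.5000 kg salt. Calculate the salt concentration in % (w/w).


Formula: Conc = salt / (water + salt) * 100
Substituting: Conc = 3.5000 / (113.0210 + 3.5000) * 100
Result: 3.0038 %


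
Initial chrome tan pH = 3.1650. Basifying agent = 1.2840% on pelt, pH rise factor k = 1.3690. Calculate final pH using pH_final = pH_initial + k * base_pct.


Formula: pH_final = pH_initial + k * base_pct
Substituting: pH_final = 3.1650 + 1.3690 * 1.2840
Result: 4.9228


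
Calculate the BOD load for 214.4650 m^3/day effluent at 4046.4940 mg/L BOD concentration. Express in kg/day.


Formula: BOD_load = volume * conc / 1000
Substituting: BOD_load = 214.4650 * 4046.4940 / 1000
Result: 867.8313 kg/day


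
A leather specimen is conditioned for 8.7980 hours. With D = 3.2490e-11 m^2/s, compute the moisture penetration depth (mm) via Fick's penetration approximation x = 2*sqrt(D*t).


t = 8.7980 hr * 3600 = 31672.8000 s
D * t = 3.2490e-11 * 31672.8000 = 1.0290e-06
x = 2 * sqrt(D*t) = 2 * sqrt(1.0290e-06) = 0.00202884 m = 2.0288 mm


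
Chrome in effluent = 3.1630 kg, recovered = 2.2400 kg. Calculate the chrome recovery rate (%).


Formula: Recovery = recovered / input * 100
Substituting: Recovery = 2.2400 / 3.1630 * 100
Result: 70.8188 %


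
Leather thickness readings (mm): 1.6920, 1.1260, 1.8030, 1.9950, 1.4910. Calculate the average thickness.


Formula: Average = sum / n
Substituting: Average = 8.1070 / 5
Result: 1.6214 mm


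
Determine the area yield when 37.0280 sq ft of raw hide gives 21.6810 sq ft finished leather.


Formula: Yield = finished / raw * 100
Substituting: Yield = 21.6810 / 37.0280 * 100
Result: 58.5530 %


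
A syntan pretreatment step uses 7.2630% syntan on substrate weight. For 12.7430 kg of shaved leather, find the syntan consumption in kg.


Formula: Syntan = substrate * pct / 100
Substituting: Syntan = 12.7430 * 7.2630 / 100
Result: 0.9255 kg


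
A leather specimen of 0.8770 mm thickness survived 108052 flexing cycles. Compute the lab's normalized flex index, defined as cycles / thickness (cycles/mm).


Formula: Index = cycles / thickness
Substituting: Index = 108052 / 0.8770
Result: 123206.3854 cycles/mm


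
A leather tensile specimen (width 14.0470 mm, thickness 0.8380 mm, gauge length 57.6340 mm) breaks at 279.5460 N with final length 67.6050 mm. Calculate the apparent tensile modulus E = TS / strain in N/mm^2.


TS = F / (w * t) = 279.5460 / (14.0470 * 0.8380) = 23.7479 N/mm^2
strain = (Lf - L0) / L0 = (67.6050 - 57.6340) / 57.6340 = 0.1730
E = TS / strain = 23.7479 / 0.1730 = 137.2669 N/mm^2


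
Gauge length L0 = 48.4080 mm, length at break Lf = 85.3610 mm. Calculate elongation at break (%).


Formula: Elongation = (Lf - L0) / L0 * 100
Substituting: Elongation = (85.3610 - 48.4080) / 48.4080 * 100
Result: 76.3366 %


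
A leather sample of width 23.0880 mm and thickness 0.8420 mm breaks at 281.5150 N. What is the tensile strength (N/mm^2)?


Formula: TS = force / (width * thickness)
Substituting: TS = 281.5150 / (23.0880 * 0.8420)
Result: 14.4812 N/mm^2


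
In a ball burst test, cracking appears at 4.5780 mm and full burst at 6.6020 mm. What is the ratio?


Formula: Ratio = crack / burst
Substituting: Ratio = 4.5780 / 6.6020
Result: 0.6934


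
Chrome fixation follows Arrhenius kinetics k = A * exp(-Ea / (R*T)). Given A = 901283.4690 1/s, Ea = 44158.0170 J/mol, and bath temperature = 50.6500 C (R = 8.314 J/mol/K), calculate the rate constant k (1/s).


T_K = T_C + 273.15 = 50.6500 + 273.15 = 323.8000 K
exponent = -Ea / (R * T_K) = -44158.0170 / (8.314 * 323.8000) = -16.4030
k = A * exp(exponent) = 901283.4690 * exp(-16.4030) = 0.0677858 1/s


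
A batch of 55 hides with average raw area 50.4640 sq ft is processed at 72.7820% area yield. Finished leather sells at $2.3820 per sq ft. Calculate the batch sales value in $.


Raw_total = N * avg_area = 55 * 50.4640 = 2775.5200 sq ft
Finished = Raw_total * yield / 100 = 2775.5200 * 72.7820 / 100 = 2020.0790 sq ft
Value = Finished * price = 2020.0790 * 2.3820 = 4811.8281 $


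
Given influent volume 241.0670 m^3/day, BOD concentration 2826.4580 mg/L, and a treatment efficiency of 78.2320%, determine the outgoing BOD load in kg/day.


Load_in = volume * conc / 1000 = 241.0670 * 2826.4580 / 1000 = 681.3658 kg/day
Removed = Load_in * eff / 100 = 681.3658 * 78.2320 / 100 = 533.0461 kg/day
Load_out = Load_in - Removed = 681.3658 - 533.0461 = 148.3197 kg/day


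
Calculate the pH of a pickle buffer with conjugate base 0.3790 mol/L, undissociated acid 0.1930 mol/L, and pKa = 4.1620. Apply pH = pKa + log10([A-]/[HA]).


ratio = [A-] / [HA] = 0.3790 / 0.1930 = 1.9637
log10(ratio) = 0.2931
pH = pKa + log10(ratio) = 4.1620 + 0.2931 = 4.4551


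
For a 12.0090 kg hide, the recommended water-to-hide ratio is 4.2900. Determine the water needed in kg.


Formula: Water = hide_weight * ratio
Substituting: Water = 12.0090 * 4.2900
Result: 51.5186 kg


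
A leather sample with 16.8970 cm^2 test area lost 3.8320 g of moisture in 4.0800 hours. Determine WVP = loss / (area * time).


Formula: WVP = loss / (area * time)
Substituting: WVP = 3.8320 / (16.8970 * 4.0800)
Result: 0.0555848 g/(cm^2*hr)


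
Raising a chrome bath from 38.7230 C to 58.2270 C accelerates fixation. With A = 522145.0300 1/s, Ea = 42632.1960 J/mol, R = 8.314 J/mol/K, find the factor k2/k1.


T1 = 38.7230 + 273.15 = 311.8730 K; T2 = 58.2270 + 273.15 = 331.3770 K
k1 = A * exp(-Ea/(R*T1)) = 522145.0300 * exp(-42632.1960/(8.314*311.8730)) = 0.0377745 1/s
k2 = A * exp(-Ea/(R*T2)) = 522145.0300 * exp(-42632.1960/(8.314*331.3770)) = 0.0994205 1/s
k2/k1 = 0.0994205 / 0.0377745 = 2.6319


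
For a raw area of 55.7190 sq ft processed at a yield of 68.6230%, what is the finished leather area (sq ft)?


Formula: finished = raw * yield / 100
Substituting: finished = 55.7190 * 68.6230 / 100
Result: 38.2360 sq ft


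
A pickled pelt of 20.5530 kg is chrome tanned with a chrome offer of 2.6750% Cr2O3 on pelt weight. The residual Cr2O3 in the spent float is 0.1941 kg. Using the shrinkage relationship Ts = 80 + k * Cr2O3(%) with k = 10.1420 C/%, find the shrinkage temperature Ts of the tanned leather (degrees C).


Offered = pelt * offer_pct / 100 = 20.5530 * 2.6750 / 100 = 0.5498 kg
Uptake = offered - residual = 0.5498 - 0.1941 = 0.3557 kg
Cr2O3% on pelt = uptake / pelt * 100 = 0.3557 / 20.5530 * 100 = 1.7306 %
Ts = 80 + k * Cr2O3% = 80 + 10.1420 * 1.7306 = 97.5519 C


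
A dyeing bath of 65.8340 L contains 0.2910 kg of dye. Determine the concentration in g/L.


Formula: Conc = dye_mass(kg) / volume(L) * 1000
Substituting: Conc = 0.2910 / 65.8340 * 1000
Result: 4.4202 g/L


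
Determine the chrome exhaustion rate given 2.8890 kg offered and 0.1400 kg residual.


Formula: Uptake = (offered - residual) / offered * 100
Substituting: Uptake = (2.8890 - 0.1400) / 2.8890 * 100
Result: 95.1540 %


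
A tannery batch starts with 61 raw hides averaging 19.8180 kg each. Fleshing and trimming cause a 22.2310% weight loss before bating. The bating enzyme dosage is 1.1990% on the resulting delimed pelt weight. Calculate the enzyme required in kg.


Total_raw = N * avg_wt = 61 * 19.8180 = 1208.8980 kg
Substrate = Total_raw * (1 - loss/100) = 1208.8980 * (1 - 22.2310/100) = 940.1479 kg
Enzyme = Substrate * pct / 100 = 940.1479 * 1.1990 / 100 = 11.2724 kg


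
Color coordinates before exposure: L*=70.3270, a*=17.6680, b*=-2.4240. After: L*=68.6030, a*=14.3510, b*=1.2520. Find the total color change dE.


dL = -1.7240, da = -3.3170, db = 3.6760
dE = sqrt((-1.7240)^2 + (-3.3170)^2 + 3.6760^2) = 5.2429


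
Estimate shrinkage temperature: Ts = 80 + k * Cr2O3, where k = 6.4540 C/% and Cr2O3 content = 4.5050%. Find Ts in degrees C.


Formula: Ts = 80 + k * Cr2O3
Substituting: Ts = 80 + 6.4540 * 4.5050
Result: 109.0753 C


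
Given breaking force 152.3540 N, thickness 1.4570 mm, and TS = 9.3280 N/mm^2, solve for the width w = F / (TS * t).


Formula: w = F / (TS * t)
Substituting: w = 152.3540 / (9.3280 * 1.4570)
Result: 11.2100 mm


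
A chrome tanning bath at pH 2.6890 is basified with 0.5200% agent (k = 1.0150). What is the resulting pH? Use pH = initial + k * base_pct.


Formula: pH_final = pH_initial + k * base_pct
Substituting: pH_final = 2.6890 + 1.0150 * 0.5200
Result: 3.2168


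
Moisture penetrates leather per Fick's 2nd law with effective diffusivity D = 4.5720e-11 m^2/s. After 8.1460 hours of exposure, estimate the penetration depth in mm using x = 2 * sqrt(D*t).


t = 8.1460 hr * 3600 = 29325.6000 s
D * t = 4.5720e-11 * 29325.6000 = 1.3408e-06
x = 2 * sqrt(D*t) = 2 * sqrt(1.3408e-06) = 0.00231583 m = 2.3158 mm


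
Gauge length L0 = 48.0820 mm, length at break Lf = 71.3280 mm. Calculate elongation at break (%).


Formula: Elongation = (Lf - L0) / L0 * 100
Substituting: Elongation = (71.3280 - 48.0820) / 48.0820 * 100
Result: 48.3466 %


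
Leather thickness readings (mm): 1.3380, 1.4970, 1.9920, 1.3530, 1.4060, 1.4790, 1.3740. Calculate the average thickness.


Formula: Average = sum / n
Substituting: Average = 10.4390 / 7
Result: 1.4913 mm


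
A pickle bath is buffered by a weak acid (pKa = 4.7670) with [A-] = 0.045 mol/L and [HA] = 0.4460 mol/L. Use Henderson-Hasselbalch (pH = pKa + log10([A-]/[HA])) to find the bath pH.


ratio = [A-] / [HA] = 0.045 / 0.4460 = 0.1009
log10(ratio) = -0.9961
pH = pKa + log10(ratio) = 4.7670 - 0.9961 = 3.7709


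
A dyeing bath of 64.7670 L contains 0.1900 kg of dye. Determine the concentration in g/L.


Formula: Conc = dye_mass(kg) / volume(L) * 1000
Substituting: Conc = 0.1900 / 64.7670 * 1000
Result: 2.9336 g/L


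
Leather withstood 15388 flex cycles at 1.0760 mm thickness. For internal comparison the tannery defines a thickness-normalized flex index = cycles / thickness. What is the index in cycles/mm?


Formula: Index = cycles / thickness
Substituting: Index = 15388 / 1.0760
Result: 14301.1152 cycles/mm


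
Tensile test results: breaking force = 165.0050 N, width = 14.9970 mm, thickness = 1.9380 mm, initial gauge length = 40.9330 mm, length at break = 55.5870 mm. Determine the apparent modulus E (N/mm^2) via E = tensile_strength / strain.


TS = F / (w * t) = 165.0050 / (14.9970 * 1.9380) = 5.6773 N/mm^2
strain = (Lf - L0) / L0 = (55.5870 - 40.9330) / 40.9330 = 0.3580
E = TS / strain = 5.6773 / 0.3580 = 15.8583 N/mm^2


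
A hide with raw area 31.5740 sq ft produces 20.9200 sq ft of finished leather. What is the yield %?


Formula: Yield = finished / raw * 100
Substituting: Yield = 20.9200 / 31.5740 * 100
Result: 66.2570 %


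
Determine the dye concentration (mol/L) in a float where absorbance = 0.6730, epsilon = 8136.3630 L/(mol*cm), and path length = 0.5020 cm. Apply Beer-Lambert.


Formula: c = A / (epsilon * l)
Substituting: c = 0.6730 / (8136.3630 * 0.5020)
Result: 1.6477e-04 mol/L


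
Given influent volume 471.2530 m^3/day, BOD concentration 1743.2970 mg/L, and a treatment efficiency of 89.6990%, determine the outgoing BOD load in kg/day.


Load_in = volume * conc / 1000 = 471.2530 * 1743.2970 / 1000 = 821.5339 kg/day
Removed = Load_in * eff / 100 = 821.5339 * 89.6990 / 100 = 736.9077 kg/day
Load_out = Load_in - Removed = 821.5339 - 736.9077 = 84.6262 kg/day
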